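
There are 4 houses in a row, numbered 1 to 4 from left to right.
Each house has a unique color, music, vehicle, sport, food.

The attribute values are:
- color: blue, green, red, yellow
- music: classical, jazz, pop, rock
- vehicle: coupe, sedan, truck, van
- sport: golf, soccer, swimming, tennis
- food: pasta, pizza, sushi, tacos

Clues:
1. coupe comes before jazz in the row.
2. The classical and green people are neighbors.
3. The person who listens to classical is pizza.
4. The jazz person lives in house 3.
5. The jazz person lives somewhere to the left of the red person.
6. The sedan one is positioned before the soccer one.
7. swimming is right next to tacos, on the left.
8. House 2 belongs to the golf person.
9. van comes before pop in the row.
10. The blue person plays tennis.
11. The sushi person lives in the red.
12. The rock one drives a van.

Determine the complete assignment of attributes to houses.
Solution:

House | Color | Music | Vehicle | Sport | Food
----------------------------------------------
  1   | yellow | classical | coupe | swimming | pizza
  2   | green | rock | van | golf | tacos
  3   | blue | jazz | sedan | tennis | pasta
  4   | red | pop | truck | soccer | sushi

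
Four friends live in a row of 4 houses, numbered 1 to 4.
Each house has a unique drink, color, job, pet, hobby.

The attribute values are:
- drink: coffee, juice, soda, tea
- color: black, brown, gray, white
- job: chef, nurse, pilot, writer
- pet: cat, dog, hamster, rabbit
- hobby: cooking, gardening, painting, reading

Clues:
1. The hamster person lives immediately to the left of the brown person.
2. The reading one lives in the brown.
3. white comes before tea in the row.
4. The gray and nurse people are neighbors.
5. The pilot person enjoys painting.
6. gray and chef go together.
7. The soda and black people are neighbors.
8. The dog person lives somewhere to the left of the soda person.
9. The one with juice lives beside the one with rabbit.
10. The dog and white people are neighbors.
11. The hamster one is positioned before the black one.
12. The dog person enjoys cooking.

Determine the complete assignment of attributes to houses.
Solution:

House | Drink | Color | Job | Pet | Hobby
-----------------------------------------
  1   | coffee | gray | chef | dog | cooking
  2   | juice | white | nurse | hamster | gardening
  3   | soda | brown | writer | rabbit | reading
  4   | tea | black | pilot | cat | painting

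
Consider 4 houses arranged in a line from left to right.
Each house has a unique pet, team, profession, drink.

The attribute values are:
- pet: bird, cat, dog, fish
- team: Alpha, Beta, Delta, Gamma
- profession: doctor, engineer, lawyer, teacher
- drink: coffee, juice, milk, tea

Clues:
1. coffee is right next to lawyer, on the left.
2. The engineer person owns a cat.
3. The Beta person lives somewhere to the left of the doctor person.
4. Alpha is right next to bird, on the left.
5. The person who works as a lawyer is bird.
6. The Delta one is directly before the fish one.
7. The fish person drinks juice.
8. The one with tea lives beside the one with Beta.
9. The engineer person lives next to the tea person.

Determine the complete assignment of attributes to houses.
Solution:

House | Pet | Team | Profession | Drink
---------------------------------------
  1   | cat | Alpha | engineer | coffee
  2   | bird | Delta | lawyer | tea
  3   | fish | Beta | teacher | juice
  4   | dog | Gamma | doctor | milk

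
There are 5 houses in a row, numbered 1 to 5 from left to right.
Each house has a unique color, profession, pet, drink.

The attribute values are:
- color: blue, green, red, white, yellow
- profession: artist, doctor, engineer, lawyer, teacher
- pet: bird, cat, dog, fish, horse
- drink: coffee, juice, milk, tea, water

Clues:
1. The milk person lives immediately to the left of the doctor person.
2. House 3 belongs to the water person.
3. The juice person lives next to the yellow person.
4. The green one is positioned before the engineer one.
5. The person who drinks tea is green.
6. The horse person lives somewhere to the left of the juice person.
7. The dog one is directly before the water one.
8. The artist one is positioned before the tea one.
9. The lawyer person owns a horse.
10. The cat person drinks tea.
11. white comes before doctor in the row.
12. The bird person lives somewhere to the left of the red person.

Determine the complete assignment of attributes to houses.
Solution:

House | Color | Profession | Pet | Drink
----------------------------------------
  1   | white | lawyer | horse | milk
  2   | blue | doctor | dog | juice
  3   | yellow | artist | bird | water
  4   | green | teacher | cat | tea
  5   | red | engineer | fish | coffee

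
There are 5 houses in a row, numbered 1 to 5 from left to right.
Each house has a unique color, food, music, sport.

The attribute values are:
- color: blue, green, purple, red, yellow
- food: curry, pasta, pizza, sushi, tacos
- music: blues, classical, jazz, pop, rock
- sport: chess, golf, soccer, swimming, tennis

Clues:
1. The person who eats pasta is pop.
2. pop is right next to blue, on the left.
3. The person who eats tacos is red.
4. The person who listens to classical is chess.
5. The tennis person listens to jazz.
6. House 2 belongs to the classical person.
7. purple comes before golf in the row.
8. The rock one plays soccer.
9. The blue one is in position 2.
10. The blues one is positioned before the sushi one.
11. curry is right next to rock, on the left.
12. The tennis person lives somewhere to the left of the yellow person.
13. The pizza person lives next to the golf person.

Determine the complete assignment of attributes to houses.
Solution:

House | Color | Food | Music | Sport
------------------------------------
  1   | purple | pasta | pop | swimming
  2   | blue | pizza | classical | chess
  3   | red | tacos | blues | golf
  4   | green | curry | jazz | tennis
  5   | yellow | sushi | rock | soccer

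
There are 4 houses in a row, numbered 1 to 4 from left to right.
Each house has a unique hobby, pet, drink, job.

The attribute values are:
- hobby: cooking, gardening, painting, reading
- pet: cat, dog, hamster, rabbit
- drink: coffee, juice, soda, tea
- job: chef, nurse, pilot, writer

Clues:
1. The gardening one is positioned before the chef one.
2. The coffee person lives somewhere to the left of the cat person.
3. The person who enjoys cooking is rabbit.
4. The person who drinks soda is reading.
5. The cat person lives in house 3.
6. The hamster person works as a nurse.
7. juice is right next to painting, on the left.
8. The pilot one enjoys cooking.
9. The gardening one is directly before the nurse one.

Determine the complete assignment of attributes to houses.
Solution:

House | Hobby | Pet | Drink | Job
---------------------------------
  1   | gardening | dog | juice | writer
  2   | painting | hamster | coffee | nurse
  3   | reading | cat | soda | chef
  4   | cooking | rabbit | tea | pilot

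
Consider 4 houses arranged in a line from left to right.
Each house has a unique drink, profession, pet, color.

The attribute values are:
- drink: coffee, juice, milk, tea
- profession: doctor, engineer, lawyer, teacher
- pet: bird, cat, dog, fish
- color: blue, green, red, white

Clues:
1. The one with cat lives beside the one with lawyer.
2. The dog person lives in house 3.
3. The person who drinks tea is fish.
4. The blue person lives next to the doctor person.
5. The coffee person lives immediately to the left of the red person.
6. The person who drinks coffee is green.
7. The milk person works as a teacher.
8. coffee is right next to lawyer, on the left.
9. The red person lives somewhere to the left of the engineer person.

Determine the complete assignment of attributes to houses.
Solution:

House | Drink | Profession | Pet | Color
----------------------------------------
  1   | milk | teacher | bird | blue
  2   | coffee | doctor | cat | green
  3   | juice | lawyer | dog | red
  4   | tea | engineer | fish | white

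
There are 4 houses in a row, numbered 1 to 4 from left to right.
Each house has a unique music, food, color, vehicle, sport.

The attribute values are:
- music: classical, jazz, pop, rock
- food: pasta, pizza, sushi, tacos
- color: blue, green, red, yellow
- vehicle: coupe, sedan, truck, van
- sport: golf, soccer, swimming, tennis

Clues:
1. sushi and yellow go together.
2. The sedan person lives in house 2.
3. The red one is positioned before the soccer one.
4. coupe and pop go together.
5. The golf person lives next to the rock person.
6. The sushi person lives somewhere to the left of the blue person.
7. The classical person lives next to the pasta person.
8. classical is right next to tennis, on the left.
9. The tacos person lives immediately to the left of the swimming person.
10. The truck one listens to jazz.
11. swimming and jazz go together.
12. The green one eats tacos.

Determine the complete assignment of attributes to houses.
Solution:

House | Music | Food | Color | Vehicle | Sport
----------------------------------------------
  1   | classical | sushi | yellow | van | golf
  2   | rock | pasta | red | sedan | tennis
  3   | pop | tacos | green | coupe | soccer
  4   | jazz | pizza | blue | truck | swimming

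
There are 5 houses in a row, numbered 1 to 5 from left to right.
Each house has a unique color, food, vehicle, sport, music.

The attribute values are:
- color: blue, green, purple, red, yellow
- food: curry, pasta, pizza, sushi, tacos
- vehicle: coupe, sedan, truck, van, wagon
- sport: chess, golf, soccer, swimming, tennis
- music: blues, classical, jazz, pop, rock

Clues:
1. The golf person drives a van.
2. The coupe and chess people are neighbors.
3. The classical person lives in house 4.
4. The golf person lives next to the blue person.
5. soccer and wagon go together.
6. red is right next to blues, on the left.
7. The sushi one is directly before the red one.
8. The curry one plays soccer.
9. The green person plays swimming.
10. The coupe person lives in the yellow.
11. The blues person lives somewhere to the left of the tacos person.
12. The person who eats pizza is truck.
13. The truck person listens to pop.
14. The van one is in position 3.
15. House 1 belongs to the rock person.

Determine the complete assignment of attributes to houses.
Solution:

House | Color | Food | Vehicle | Sport | Music
----------------------------------------------
  1   | yellow | sushi | coupe | tennis | rock
  2   | red | pizza | truck | chess | pop
  3   | purple | pasta | van | golf | blues
  4   | blue | curry | wagon | soccer | classical
  5   | green | tacos | sedan | swimming | jazz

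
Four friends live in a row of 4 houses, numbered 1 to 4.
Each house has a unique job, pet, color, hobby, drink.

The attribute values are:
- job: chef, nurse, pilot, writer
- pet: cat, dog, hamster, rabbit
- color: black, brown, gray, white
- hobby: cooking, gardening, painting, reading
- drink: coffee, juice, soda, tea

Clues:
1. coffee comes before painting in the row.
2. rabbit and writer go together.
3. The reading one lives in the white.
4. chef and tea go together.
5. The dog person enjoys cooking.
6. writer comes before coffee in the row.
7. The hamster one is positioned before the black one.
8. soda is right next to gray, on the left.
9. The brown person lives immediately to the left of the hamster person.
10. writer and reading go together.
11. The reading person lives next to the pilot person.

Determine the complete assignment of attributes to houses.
Solution:

House | Job | Pet | Color | Hobby | Drink
-----------------------------------------
  1   | writer | rabbit | white | reading | juice
  2   | pilot | dog | brown | cooking | soda
  3   | nurse | hamster | gray | gardening | coffee
  4   | chef | cat | black | painting | tea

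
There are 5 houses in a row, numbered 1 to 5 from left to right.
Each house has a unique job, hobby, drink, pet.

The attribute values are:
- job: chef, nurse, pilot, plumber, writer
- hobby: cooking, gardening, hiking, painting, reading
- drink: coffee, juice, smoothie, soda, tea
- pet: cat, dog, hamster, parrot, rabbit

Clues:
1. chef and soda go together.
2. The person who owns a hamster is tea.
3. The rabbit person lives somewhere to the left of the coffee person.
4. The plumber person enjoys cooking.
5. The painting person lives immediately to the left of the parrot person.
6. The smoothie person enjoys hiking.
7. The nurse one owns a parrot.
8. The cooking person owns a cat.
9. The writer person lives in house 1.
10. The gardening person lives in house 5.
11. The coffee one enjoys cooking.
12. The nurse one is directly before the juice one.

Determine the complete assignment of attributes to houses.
Solution:

House | Job | Hobby | Drink | Pet
---------------------------------
  1   | writer | painting | tea | hamster
  2   | nurse | hiking | smoothie | parrot
  3   | pilot | reading | juice | rabbit
  4   | plumber | cooking | coffee | cat
  5   | chef | gardening | soda | dog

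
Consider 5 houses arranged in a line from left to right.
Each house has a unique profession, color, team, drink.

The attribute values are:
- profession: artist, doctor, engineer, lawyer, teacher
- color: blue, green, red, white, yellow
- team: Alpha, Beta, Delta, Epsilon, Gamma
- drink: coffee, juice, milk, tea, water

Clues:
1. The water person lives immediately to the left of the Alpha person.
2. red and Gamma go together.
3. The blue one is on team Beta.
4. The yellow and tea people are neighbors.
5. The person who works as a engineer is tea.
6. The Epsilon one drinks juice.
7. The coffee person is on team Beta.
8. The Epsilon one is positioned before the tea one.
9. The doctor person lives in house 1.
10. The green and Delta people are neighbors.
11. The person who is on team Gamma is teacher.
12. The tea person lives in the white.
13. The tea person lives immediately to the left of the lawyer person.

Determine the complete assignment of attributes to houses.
Solution:

House | Profession | Color | Team | Drink
-----------------------------------------
  1   | doctor | green | Epsilon | juice
  2   | artist | yellow | Delta | water
  3   | engineer | white | Alpha | tea
  4   | lawyer | blue | Beta | coffee
  5   | teacher | red | Gamma | milk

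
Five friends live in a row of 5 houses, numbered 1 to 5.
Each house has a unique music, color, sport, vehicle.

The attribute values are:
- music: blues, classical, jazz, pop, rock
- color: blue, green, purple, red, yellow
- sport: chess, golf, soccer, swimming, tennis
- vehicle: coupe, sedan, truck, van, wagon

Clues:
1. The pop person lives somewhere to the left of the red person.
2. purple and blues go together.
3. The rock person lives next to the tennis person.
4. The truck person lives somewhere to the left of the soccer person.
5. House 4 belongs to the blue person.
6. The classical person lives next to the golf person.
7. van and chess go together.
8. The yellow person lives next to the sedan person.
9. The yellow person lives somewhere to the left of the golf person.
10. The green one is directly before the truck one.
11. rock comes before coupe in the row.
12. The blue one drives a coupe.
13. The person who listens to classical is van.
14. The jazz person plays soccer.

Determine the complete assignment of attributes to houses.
Solution:

House | Music | Color | Sport | Vehicle
---------------------------------------
  1   | classical | yellow | chess | van
  2   | rock | green | golf | sedan
  3   | blues | purple | tennis | truck
  4   | pop | blue | swimming | coupe
  5   | jazz | red | soccer | wagon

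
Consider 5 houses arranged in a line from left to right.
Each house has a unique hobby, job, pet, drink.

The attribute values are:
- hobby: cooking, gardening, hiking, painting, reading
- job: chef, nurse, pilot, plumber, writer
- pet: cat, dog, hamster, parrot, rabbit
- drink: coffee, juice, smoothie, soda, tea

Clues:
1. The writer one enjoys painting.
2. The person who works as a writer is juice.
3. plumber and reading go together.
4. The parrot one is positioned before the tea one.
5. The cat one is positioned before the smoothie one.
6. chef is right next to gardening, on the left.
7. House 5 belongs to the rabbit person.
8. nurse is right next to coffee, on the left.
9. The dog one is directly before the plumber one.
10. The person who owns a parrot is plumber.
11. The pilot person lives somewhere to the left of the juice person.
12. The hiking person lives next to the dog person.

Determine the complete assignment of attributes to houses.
Solution:

House | Hobby | Job | Pet | Drink
---------------------------------
  1   | hiking | chef | cat | soda
  2   | gardening | nurse | dog | smoothie
  3   | reading | plumber | parrot | coffee
  4   | cooking | pilot | hamster | tea
  5   | painting | writer | rabbit | juice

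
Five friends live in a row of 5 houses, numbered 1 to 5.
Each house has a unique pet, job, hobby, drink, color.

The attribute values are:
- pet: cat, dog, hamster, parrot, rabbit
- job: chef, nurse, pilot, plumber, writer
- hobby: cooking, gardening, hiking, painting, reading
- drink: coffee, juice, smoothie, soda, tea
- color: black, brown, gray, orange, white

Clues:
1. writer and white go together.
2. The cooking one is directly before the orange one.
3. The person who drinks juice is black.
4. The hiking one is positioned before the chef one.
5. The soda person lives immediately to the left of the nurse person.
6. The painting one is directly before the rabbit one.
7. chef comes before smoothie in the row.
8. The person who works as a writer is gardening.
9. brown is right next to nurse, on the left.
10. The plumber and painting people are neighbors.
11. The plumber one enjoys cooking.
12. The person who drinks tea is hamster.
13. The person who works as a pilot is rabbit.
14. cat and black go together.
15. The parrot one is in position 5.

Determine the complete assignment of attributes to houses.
Solution:

House | Pet | Job | Hobby | Drink | Color
-----------------------------------------
  1   | dog | plumber | cooking | soda | brown
  2   | hamster | nurse | painting | tea | orange
  3   | rabbit | pilot | hiking | coffee | gray
  4   | cat | chef | reading | juice | black
  5   | parrot | writer | gardening | smoothie | white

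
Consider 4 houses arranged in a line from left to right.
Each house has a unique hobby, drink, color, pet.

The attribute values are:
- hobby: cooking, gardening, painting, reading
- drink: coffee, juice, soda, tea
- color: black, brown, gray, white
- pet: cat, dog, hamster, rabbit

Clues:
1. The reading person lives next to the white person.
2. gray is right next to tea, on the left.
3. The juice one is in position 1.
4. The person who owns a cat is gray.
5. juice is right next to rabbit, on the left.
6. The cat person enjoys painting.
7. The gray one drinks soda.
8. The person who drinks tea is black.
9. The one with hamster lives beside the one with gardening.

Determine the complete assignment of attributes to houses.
Solution:

House | Hobby | Drink | Color | Pet
-----------------------------------
  1   | reading | juice | brown | hamster
  2   | gardening | coffee | white | rabbit
  3   | painting | soda | gray | cat
  4   | cooking | tea | black | dog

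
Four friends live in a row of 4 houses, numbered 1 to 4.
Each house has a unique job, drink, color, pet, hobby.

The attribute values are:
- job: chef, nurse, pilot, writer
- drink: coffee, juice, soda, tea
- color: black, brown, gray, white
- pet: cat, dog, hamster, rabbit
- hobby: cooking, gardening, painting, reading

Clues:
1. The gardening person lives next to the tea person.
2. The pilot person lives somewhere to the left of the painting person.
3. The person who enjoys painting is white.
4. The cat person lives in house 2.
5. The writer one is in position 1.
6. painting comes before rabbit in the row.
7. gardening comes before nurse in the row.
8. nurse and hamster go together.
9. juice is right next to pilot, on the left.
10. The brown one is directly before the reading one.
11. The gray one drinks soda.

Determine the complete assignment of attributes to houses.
Solution:

House | Job | Drink | Color | Pet | Hobby
-----------------------------------------
  1   | writer | juice | brown | dog | gardening
  2   | pilot | tea | black | cat | reading
  3   | nurse | coffee | white | hamster | painting
  4   | chef | soda | gray | rabbit | cooking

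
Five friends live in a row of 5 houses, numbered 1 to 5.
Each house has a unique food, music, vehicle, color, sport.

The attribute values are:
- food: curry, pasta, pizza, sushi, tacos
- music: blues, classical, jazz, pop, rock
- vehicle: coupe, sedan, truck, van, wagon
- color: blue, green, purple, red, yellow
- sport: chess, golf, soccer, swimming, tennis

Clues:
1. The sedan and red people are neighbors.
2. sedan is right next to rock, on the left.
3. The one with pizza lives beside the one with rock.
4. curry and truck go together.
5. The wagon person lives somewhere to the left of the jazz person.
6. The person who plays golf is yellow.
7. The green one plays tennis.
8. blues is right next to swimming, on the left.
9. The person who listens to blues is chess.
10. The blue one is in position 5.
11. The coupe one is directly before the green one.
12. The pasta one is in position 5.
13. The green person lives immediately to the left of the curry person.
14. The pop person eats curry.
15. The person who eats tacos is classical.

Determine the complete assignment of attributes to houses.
Solution:

House | Food | Music | Vehicle | Color | Sport
----------------------------------------------
  1   | pizza | blues | sedan | purple | chess
  2   | sushi | rock | coupe | red | swimming
  3   | tacos | classical | wagon | green | tennis
  4   | curry | pop | truck | yellow | golf
  5   | pasta | jazz | van | blue | soccer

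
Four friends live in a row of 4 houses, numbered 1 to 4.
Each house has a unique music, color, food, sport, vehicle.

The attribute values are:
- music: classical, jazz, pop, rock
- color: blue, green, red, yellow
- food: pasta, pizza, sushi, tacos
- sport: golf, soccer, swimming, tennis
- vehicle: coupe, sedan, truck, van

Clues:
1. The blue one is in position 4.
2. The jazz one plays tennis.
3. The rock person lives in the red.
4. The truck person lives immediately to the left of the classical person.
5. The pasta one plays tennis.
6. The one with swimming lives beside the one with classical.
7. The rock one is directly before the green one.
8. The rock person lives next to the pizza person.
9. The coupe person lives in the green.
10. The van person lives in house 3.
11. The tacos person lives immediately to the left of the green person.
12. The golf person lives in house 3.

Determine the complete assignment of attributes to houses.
Solution:

House | Music | Color | Food | Sport | Vehicle
----------------------------------------------
  1   | rock | red | tacos | swimming | truck
  2   | classical | green | pizza | soccer | coupe
  3   | pop | yellow | sushi | golf | van
  4   | jazz | blue | pasta | tennis | sedan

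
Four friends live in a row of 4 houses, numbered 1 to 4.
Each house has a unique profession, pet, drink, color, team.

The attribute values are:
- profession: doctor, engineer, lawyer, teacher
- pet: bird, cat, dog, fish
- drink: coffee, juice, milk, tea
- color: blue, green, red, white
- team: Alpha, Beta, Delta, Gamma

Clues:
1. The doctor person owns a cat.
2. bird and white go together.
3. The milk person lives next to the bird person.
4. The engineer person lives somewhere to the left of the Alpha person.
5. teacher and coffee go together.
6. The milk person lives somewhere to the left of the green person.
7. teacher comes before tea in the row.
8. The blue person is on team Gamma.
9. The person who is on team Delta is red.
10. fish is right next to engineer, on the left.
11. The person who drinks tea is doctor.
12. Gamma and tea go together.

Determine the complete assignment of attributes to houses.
Solution:

House | Profession | Pet | Drink | Color | Team
-----------------------------------------------
  1   | lawyer | fish | milk | red | Delta
  2   | engineer | bird | juice | white | Beta
  3   | teacher | dog | coffee | green | Alpha
  4   | doctor | cat | tea | blue | Gamma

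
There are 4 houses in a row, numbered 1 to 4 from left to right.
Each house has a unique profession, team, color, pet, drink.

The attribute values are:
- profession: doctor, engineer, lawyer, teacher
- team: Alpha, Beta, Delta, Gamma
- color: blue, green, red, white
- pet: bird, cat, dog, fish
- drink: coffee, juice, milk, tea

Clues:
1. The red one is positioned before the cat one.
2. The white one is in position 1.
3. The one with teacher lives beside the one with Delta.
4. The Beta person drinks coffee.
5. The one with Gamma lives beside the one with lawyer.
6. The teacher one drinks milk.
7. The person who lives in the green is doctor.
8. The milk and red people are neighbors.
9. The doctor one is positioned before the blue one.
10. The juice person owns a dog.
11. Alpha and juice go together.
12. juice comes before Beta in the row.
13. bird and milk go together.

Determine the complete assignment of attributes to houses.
Solution:

House | Profession | Team | Color | Pet | Drink
-----------------------------------------------
  1   | teacher | Gamma | white | bird | milk
  2   | lawyer | Delta | red | fish | tea
  3   | doctor | Alpha | green | dog | juice
  4   | engineer | Beta | blue | cat | coffee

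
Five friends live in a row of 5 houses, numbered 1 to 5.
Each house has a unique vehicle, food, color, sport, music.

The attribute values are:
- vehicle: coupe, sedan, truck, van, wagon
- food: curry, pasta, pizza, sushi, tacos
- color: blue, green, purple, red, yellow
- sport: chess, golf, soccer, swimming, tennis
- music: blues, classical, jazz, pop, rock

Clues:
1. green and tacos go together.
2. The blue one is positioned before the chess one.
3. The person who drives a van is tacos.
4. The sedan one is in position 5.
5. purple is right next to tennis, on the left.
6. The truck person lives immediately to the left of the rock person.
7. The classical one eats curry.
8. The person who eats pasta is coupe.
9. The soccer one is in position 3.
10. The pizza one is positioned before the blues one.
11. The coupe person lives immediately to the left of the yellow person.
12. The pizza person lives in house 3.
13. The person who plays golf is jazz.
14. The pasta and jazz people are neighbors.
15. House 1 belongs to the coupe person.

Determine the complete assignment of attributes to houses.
Solution:

House | Vehicle | Food | Color | Sport | Music
----------------------------------------------
  1   | coupe | pasta | blue | swimming | pop
  2   | truck | sushi | yellow | golf | jazz
  3   | wagon | pizza | purple | soccer | rock
  4   | van | tacos | green | tennis | blues
  5   | sedan | curry | red | chess | classical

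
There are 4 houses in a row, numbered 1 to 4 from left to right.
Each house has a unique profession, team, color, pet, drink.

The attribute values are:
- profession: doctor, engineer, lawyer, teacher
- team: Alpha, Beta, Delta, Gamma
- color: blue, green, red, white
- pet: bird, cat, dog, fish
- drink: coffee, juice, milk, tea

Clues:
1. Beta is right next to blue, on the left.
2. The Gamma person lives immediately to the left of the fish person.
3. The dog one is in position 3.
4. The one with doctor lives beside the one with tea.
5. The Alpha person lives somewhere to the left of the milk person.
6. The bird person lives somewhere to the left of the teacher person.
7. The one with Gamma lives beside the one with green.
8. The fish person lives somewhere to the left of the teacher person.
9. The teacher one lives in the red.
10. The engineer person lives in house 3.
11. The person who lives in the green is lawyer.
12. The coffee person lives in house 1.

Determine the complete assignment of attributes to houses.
Solution:

House | Profession | Team | Color | Pet | Drink
-----------------------------------------------
  1   | doctor | Gamma | white | bird | coffee
  2   | lawyer | Beta | green | fish | tea
  3   | engineer | Alpha | blue | dog | juice
  4   | teacher | Delta | red | cat | milk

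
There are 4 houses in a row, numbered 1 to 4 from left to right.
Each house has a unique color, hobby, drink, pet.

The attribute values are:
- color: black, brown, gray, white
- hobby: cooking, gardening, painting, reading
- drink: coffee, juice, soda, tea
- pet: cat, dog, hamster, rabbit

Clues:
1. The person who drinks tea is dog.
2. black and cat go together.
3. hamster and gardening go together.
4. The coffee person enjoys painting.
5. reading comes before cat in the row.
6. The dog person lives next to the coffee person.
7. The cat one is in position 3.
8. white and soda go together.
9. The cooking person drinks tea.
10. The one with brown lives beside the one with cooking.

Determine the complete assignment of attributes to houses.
Solution:

House | Color | Hobby | Drink | Pet
-----------------------------------
  1   | brown | reading | juice | rabbit
  2   | gray | cooking | tea | dog
  3   | black | painting | coffee | cat
  4   | white | gardening | soda | hamster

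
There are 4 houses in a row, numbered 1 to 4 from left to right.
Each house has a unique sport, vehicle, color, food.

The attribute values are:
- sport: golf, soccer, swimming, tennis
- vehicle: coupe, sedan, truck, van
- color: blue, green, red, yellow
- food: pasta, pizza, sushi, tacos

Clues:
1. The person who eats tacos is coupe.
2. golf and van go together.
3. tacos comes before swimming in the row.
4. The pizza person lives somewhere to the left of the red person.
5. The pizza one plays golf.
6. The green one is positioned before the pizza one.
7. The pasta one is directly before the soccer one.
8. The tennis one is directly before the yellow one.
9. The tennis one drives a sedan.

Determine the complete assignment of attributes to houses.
Solution:

House | Sport | Vehicle | Color | Food
--------------------------------------
  1   | tennis | sedan | green | pasta
  2   | soccer | coupe | yellow | tacos
  3   | golf | van | blue | pizza
  4   | swimming | truck | red | sushi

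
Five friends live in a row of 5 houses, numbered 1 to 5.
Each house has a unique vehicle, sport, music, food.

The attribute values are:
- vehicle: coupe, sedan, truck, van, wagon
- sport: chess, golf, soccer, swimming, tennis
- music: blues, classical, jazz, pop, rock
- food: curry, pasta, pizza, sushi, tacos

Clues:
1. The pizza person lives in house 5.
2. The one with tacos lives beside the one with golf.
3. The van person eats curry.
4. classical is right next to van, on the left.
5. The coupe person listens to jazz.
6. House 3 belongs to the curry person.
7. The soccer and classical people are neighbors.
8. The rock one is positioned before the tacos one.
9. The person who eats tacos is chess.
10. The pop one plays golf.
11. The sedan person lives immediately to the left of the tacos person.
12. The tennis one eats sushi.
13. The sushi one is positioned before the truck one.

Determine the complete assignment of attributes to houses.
Solution:

House | Vehicle | Sport | Music | Food
--------------------------------------
  1   | sedan | soccer | rock | pasta
  2   | wagon | chess | classical | tacos
  3   | van | golf | pop | curry
  4   | coupe | tennis | jazz | sushi
  5   | truck | swimming | blues | pizza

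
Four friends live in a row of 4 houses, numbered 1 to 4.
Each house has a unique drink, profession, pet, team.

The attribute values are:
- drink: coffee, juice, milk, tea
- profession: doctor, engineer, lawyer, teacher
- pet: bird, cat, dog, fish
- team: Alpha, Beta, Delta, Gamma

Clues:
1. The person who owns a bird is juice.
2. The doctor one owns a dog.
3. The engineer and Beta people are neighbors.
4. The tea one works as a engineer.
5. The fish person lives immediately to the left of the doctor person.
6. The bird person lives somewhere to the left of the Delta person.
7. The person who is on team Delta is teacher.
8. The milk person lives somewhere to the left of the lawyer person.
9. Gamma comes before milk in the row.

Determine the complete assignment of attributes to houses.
Solution:

House | Drink | Profession | Pet | Team
---------------------------------------
  1   | tea | engineer | fish | Gamma
  2   | milk | doctor | dog | Beta
  3   | juice | lawyer | bird | Alpha
  4   | coffee | teacher | cat | Delta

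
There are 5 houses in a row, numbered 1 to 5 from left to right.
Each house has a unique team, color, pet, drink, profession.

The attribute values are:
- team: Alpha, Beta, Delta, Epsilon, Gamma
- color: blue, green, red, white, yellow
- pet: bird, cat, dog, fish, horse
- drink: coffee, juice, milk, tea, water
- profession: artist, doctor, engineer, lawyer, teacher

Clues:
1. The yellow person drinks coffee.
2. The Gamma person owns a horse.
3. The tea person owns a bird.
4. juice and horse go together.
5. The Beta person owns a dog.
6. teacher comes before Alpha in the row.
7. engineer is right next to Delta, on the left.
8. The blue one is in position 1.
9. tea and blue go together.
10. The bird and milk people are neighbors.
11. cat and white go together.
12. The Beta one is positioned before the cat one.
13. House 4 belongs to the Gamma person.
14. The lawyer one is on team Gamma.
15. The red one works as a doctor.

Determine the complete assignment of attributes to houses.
Solution:

House | Team | Color | Pet | Drink | Profession
-----------------------------------------------
  1   | Epsilon | blue | bird | tea | engineer
  2   | Delta | red | fish | milk | doctor
  3   | Beta | yellow | dog | coffee | teacher
  4   | Gamma | green | horse | juice | lawyer
  5   | Alpha | white | cat | water | artist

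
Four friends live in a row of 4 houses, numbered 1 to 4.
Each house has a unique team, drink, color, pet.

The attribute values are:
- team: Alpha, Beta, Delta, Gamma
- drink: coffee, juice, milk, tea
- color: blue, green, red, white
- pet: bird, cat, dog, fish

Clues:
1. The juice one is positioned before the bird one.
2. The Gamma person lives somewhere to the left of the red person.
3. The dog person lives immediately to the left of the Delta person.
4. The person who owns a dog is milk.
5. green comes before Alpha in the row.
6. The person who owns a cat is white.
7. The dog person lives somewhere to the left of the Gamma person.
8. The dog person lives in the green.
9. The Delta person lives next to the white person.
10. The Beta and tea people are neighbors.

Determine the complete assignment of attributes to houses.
Solution:

House | Team | Drink | Color | Pet
----------------------------------
  1   | Beta | milk | green | dog
  2   | Delta | tea | blue | fish
  3   | Gamma | juice | white | cat
  4   | Alpha | coffee | red | bird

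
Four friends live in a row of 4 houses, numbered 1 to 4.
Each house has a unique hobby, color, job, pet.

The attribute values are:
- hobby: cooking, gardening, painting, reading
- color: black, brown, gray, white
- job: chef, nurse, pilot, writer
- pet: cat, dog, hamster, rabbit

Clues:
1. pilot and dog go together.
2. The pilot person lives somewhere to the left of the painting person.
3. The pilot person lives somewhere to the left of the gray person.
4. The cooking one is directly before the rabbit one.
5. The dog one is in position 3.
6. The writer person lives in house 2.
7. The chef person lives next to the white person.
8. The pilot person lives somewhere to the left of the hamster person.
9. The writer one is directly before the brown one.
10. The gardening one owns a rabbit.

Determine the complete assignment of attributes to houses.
Solution:

House | Hobby | Color | Job | Pet
---------------------------------
  1   | cooking | black | chef | cat
  2   | gardening | white | writer | rabbit
  3   | reading | brown | pilot | dog
  4   | painting | gray | nurse | hamster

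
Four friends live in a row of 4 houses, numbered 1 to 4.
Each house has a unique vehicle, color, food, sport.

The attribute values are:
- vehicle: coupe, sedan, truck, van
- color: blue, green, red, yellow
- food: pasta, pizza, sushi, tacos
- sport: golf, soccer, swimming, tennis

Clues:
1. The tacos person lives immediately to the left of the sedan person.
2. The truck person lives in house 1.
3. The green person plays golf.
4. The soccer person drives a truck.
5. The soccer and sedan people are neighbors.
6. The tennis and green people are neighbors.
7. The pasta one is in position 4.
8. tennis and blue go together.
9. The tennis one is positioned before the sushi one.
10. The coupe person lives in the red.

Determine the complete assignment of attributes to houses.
Solution:

House | Vehicle | Color | Food | Sport
--------------------------------------
  1   | truck | yellow | tacos | soccer
  2   | sedan | blue | pizza | tennis
  3   | van | green | sushi | golf
  4   | coupe | red | pasta | swimming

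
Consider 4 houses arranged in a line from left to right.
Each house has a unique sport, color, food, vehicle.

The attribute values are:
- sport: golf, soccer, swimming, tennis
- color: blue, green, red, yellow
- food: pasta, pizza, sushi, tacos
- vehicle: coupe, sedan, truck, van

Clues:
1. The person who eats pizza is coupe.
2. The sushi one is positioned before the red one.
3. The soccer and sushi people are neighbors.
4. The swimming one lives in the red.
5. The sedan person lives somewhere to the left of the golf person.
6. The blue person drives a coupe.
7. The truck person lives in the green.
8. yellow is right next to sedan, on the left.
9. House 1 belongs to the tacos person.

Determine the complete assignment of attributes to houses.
Solution:

House | Sport | Color | Food | Vehicle
--------------------------------------
  1   | soccer | green | tacos | truck
  2   | tennis | yellow | sushi | van
  3   | swimming | red | pasta | sedan
  4   | golf | blue | pizza | coupe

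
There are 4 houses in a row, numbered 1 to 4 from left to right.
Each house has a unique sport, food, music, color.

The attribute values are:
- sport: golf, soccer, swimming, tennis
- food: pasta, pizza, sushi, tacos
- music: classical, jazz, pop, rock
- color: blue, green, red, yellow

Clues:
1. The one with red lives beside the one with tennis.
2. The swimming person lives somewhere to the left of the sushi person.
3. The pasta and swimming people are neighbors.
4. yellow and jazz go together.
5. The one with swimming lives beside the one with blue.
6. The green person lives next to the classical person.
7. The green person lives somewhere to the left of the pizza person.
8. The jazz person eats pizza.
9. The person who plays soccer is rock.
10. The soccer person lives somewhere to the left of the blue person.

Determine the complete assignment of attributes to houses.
Solution:

House | Sport | Food | Music | Color
------------------------------------
  1   | soccer | pasta | rock | green
  2   | swimming | tacos | classical | red
  3   | tennis | sushi | pop | blue
  4   | golf | pizza | jazz | yellow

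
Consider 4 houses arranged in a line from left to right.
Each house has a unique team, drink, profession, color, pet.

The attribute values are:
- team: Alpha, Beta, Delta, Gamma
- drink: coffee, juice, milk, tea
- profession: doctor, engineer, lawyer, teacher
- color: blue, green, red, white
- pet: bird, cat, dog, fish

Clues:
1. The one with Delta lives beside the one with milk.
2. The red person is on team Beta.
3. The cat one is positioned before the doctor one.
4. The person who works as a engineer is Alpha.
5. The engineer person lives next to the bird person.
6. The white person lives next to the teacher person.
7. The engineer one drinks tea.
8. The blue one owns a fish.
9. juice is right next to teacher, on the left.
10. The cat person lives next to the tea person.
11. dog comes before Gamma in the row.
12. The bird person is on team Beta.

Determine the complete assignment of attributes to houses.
Solution:

House | Team | Drink | Profession | Color | Pet
-----------------------------------------------
  1   | Delta | juice | lawyer | white | dog
  2   | Gamma | milk | teacher | green | cat
  3   | Alpha | tea | engineer | blue | fish
  4   | Beta | coffee | doctor | red | bird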